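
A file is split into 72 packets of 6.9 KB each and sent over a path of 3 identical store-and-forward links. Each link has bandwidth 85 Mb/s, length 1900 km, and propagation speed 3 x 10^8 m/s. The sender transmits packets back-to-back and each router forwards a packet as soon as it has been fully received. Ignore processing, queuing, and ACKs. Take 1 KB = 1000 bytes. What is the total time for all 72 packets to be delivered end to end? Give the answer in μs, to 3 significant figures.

Per-hop transmission t_tx = L/R = 55200/85000000 = 649.412 μs.
Per-hop propagation t_prop = 1900000/300000000 = 6333.33 μs.
Pipeline fill: first packet needs 3·t_tx to clear all hops; remaining 71 packets each add one t_tx.
Total = (3+72-1)·t_tx + 3·t_prop = 74·649.412 + 3·6333.33 = 67100 μs.

67100 μs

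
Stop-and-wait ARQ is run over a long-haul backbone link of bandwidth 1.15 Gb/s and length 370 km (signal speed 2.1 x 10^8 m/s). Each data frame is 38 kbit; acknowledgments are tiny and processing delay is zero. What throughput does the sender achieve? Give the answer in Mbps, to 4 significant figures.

t_tx = L/R = 38000/1150000000 = 3.30435e-05 s.
t_prop = 370000/210000000 = 0.0017619 s; RTT = 0.00352381 s.
Cycle = t_tx + RTT = 0.00355685 s.
Throughput = L / cycle = 38000 / 0.00355685 = 10.68 Mbps.

10.68 Mbps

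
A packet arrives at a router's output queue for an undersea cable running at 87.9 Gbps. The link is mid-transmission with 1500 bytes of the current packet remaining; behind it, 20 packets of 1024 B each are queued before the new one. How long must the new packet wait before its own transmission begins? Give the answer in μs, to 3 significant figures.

2.00 μs

Each queued packet: L/R = 8192/87900000000 = 0.0931968 μs.
20 queued → 1.86394 μs.
Plus remaining 12000 bits of current packet: 0.136519 μs.
Queuing delay = 2.00 μs.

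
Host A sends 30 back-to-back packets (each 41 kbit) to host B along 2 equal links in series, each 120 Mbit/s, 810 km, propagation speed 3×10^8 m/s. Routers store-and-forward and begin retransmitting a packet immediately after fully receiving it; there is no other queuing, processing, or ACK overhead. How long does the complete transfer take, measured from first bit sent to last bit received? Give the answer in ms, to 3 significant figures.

16.0 ms

Per-hop transmission t_tx = L/R = 41000/120000000 = 0.341667 ms.
Per-hop propagation t_prop = 810000/300000000 = 2.7 ms.
Pipeline fill: first packet needs 2·t_tx to clear all hops; remaining 29 packets each add one t_tx.
Total = (2+30-1)·t_tx + 2·t_prop = 31·0.341667 + 2·2.7 = 16.0 ms.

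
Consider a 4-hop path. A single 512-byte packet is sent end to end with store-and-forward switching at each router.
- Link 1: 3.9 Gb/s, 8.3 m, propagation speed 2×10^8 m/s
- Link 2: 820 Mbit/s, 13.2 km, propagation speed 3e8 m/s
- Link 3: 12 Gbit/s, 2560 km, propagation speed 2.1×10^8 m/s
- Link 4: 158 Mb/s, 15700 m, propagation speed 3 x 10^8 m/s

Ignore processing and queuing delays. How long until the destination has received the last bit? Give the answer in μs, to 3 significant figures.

L = 512 × 8 = 4096 bits.
Transmission delays (L/R per hop): 1.05026, 4.99512, 0.341333, 25.9241 μs; sum = 32.3108 μs.
Propagation delays (d/s per hop): 0.0415, 44, 12190.5, 52.3333 μs; sum = 12286.9 μs.
End-to-end = 12300 μs.

12300 μs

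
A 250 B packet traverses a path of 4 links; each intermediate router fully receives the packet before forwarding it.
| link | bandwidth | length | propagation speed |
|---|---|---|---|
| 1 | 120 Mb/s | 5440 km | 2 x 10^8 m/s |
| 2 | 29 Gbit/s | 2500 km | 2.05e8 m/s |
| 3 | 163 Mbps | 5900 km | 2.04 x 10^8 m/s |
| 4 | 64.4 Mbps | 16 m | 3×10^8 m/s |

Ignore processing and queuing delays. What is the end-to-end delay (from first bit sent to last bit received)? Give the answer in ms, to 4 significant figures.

68.38 ms

L = 250 × 8 = 2000 bits.
Transmission delays (L/R per hop): 0.0166667, 6.89655e-05, 0.0122699, 0.0310559 ms; sum = 0.0600615 ms.
Propagation delays (d/s per hop): 27.2, 12.1951, 28.9216, 5.33333e-05 ms; sum = 68.3167 ms.
End-to-end = 68.38 ms.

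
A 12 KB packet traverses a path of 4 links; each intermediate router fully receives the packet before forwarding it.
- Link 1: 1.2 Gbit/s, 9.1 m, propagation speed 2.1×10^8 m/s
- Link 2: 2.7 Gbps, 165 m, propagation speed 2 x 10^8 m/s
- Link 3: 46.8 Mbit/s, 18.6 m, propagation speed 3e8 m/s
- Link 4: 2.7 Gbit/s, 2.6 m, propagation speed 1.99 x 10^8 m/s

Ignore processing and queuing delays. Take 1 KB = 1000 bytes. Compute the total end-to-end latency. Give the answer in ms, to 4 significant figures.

L = 96000 bits.
Transmission delays (L/R per hop): 0.08, 0.0355556, 2.05128, 0.0355556 ms; sum = 2.20239 ms.
Propagation delays (d/s per hop): 4.33333e-05, 0.000825, 6.2e-05, 1.30653e-05 ms; sum = 0.000943399 ms.
End-to-end = 2.203 ms.

2.203 ms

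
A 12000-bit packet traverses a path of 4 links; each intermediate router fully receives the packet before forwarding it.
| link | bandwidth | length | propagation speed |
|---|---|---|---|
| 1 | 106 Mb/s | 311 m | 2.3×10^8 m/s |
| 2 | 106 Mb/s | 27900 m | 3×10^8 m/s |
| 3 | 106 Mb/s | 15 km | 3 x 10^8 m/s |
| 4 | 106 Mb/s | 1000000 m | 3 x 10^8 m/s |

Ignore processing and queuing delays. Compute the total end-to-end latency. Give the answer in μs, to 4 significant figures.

3931 μs

Transmission delay per hop = L/R = 12000/106000000 = 113.208 μs; 4 hops → 452.83 μs.
Propagation delays (d/s per hop): 1.35217, 93, 50, 3333.33 μs; sum = 3477.69 μs.
End-to-end = 3931 μs.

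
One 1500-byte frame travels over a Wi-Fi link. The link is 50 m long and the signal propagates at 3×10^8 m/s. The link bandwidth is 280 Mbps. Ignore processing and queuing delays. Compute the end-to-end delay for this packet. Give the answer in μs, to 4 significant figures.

43.02 μs

L = 1500 × 8 = 12000 bits.
Transmission delay = L/R = 12000 / 280000000 = 42.8571 μs.
Propagation delay = d/s = 50 m / 300000000 m/s = 0.166667 μs.
Total = 43.02 μs.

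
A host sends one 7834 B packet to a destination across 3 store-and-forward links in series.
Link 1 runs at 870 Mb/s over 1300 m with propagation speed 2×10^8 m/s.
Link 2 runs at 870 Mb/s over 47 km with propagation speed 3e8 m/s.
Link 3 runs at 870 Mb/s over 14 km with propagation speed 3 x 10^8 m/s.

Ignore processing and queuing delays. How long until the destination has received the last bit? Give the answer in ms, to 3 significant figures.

0.426 ms

L = 7834 × 8 = 62672 bits.
Transmission delay per hop = L/R = 62672/870000000 = 0.0720368 ms; 3 hops → 0.21611 ms.
Propagation delays (d/s per hop): 0.0065, 0.156667, 0.0466667 ms; sum = 0.209833 ms.
End-to-end = 0.426 ms.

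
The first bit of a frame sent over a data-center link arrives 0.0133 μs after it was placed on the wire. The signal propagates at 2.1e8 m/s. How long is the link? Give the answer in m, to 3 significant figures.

d = s × t_prop = 210000000 × 1.33e-08 = 2.79 m.

2.79 m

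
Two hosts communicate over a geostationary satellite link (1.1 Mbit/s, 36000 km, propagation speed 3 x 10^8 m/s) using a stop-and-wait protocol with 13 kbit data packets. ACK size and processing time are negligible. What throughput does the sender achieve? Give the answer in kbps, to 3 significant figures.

t_tx = L/R = 13000/1100000 = 0.0118182 s.
t_prop = 36000000/300000000 = 0.12 s; RTT = 0.24 s.
Cycle = t_tx + RTT = 0.251818 s.
Throughput = L / cycle = 13000 / 0.251818 = 51.6 kbps.

51.6 kbps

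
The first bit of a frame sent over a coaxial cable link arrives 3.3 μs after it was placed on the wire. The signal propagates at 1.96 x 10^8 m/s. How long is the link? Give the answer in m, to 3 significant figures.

647 m

d = s × t_prop = 196000000 × 3.3e-06 = 647 m.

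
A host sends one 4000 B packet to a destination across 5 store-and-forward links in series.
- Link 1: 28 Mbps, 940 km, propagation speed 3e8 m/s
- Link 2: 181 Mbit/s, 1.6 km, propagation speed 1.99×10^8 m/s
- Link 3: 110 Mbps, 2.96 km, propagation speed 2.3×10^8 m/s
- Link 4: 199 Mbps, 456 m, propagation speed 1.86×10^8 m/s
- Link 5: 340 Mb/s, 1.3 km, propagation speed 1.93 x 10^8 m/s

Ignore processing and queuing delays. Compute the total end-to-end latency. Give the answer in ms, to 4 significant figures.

5.029 ms

L = 4000 × 8 = 32000 bits.
Transmission delays (L/R per hop): 1.14286, 0.176796, 0.290909, 0.160804, 0.0941176 ms; sum = 1.86548 ms.
Propagation delays (d/s per hop): 3.13333, 0.0080402, 0.0128696, 0.00245161, 0.00673575 ms; sum = 3.16343 ms.
End-to-end = 5.029 ms.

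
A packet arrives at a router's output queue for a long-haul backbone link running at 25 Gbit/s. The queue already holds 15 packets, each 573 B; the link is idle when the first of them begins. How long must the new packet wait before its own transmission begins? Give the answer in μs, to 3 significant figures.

Each queued packet: L/R = 4584/25000000000 = 0.18336 μs.
15 queued → 2.7504 μs.
Queuing delay = 2.75 μs.

2.75 μs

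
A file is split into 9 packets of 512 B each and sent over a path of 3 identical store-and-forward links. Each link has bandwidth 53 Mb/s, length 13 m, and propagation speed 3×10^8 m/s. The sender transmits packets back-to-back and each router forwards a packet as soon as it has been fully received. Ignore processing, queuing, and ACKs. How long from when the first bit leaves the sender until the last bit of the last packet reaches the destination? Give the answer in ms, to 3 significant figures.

0.850 ms

Per-hop transmission t_tx = L/R = 4096/53000000 = 0.077283 ms.
Per-hop propagation t_prop = 13/300000000 = 4.33333e-05 ms.
Pipeline fill: first packet needs 3·t_tx to clear all hops; remaining 8 packets each add one t_tx.
Total = (3+9-1)·t_tx + 3·t_prop = 11·0.077283 + 3·4.33333e-05 = 0.850 ms.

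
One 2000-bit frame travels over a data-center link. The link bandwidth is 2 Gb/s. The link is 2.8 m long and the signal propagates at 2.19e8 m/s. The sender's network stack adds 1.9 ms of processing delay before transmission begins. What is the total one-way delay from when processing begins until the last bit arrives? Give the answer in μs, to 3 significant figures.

1900 μs

Transmission delay = L/R = 2000 / 2000000000 = 1 μs.
Propagation delay = d/s = 2.8 m / 219000000 m/s = 0.0127854 μs.
Plus processing delay 1.9 ms = 1900 μs.
Total = 1900 μs.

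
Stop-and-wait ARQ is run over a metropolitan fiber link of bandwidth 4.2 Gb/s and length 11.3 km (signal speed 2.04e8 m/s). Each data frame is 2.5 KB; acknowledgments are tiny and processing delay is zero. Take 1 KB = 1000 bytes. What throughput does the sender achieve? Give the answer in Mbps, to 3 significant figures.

t_tx = L/R = 20000/4200000000 = 4.7619e-06 s.
t_prop = 11300/204000000 = 5.53922e-05 s; RTT = 0.000110784 s.
Cycle = t_tx + RTT = 0.000115546 s.
Throughput = L / cycle = 20000 / 0.000115546 = 173 Mbps.

173 Mbps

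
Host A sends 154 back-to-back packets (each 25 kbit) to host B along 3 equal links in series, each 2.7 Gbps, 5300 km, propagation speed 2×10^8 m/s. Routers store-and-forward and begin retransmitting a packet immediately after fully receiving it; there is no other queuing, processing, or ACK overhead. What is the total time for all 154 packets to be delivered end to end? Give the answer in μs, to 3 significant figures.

80900 μs

Per-hop transmission t_tx = L/R = 25000/2700000000 = 9.25926 μs.
Per-hop propagation t_prop = 5300000/200000000 = 26500 μs.
Pipeline fill: first packet needs 3·t_tx to clear all hops; remaining 153 packets each add one t_tx.
Total = (3+154-1)·t_tx + 3·t_prop = 156·9.25926 + 3·26500 = 80900 μs.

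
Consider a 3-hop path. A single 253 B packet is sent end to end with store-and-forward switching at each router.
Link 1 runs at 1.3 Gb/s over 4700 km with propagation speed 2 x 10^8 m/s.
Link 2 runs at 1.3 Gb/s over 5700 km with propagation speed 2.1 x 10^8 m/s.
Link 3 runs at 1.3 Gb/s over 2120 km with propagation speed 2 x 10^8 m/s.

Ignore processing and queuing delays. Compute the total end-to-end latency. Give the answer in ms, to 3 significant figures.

61.2 ms

L = 253 × 8 = 2024 bits.
Transmission delay per hop = L/R = 2024/1300000000 = 0.00155692 ms; 3 hops → 0.00467077 ms.
Propagation delays (d/s per hop): 23.5, 27.1429, 10.6 ms; sum = 61.2429 ms.
End-to-end = 61.2 ms.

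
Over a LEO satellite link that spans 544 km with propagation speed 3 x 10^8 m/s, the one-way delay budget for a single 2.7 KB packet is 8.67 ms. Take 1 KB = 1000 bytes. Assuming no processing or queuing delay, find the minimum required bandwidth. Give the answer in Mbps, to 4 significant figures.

3.150 Mbps

L = 21600 bits.
Propagation delay = 544000 / 300000000 = 1.81333 ms.
Transmission budget = 8.67 − 1.81333 = 6.85667 ms.
R ≥ L / t_tx = 21600 bits / 0.00685667 s = 3.150 Mbps.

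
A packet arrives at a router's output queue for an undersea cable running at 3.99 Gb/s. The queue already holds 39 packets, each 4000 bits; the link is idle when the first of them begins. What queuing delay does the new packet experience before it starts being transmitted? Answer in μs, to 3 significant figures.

39.1 μs

Each queued packet: L/R = 4000/3990000000 = 1.00251 μs.
39 queued → 39.0977 μs.
Queuing delay = 39.1 μs.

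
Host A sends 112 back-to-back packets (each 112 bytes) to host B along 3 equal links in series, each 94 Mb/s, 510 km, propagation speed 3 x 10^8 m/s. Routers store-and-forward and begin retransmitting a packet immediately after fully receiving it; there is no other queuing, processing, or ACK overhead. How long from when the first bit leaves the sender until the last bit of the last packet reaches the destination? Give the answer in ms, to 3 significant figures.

Per-hop transmission t_tx = L/R = 896/94000000 = 0.00953191 ms.
Per-hop propagation t_prop = 510000/300000000 = 1.7 ms.
Pipeline fill: first packet needs 3·t_tx to clear all hops; remaining 111 packets each add one t_tx.
Total = (3+112-1)·t_tx + 3·t_prop = 114·0.00953191 + 3·1.7 = 6.19 ms.

6.19 ms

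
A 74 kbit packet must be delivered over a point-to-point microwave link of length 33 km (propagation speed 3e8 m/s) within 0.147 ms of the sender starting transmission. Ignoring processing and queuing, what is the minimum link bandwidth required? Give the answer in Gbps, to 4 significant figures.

Propagation delay = 33000 / 300000000 = 0.11 ms.
Transmission budget = 0.147 − 0.11 = 0.037 ms.
R ≥ L / t_tx = 74000 bits / 3.7e-05 s = 2.000 Gbps.

2.000 Gbps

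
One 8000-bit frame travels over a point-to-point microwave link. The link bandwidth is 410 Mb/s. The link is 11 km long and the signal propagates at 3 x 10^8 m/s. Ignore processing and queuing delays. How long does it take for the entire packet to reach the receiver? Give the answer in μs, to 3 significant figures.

Transmission delay = L/R = 8000 / 410000000 = 19.5122 μs.
Propagation delay = d/s = 11000 m / 300000000 m/s = 36.6667 μs.
Total = 56.2 μs.

56.2 μs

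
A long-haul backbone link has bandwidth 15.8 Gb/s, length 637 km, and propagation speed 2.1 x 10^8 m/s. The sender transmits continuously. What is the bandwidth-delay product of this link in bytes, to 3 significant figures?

5990000 bytes

Propagation delay = 637000 / 210000000 = 0.00303333 s.
BDP = R × t_prop = 15800000000 × 0.00303333 = 47926700 bits.
In bytes: 47926700/8 = 5990000 bytes.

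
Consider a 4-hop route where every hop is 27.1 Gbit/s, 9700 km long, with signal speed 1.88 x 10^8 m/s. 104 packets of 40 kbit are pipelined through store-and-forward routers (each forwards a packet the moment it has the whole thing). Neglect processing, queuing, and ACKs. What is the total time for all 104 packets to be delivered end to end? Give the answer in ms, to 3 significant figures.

Per-hop transmission t_tx = L/R = 40000/27100000000 = 0.00147601 ms.
Per-hop propagation t_prop = 9700000/188000000 = 51.5957 ms.
Pipeline fill: first packet needs 4·t_tx to clear all hops; remaining 103 packets each add one t_tx.
Total = (4+104-1)·t_tx + 4·t_prop = 107·0.00147601 + 4·51.5957 = 207 ms.

207 ms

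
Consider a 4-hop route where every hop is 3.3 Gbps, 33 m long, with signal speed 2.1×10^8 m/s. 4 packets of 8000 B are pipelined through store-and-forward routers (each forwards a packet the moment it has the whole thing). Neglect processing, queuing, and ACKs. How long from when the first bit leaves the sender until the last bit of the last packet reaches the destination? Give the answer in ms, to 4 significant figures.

Per-hop transmission t_tx = L/R = 64000/3300000000 = 0.0193939 ms.
Per-hop propagation t_prop = 33/210000000 = 0.000157143 ms.
Pipeline fill: first packet needs 4·t_tx to clear all hops; remaining 3 packets each add one t_tx.
Total = (4+4-1)·t_tx + 4·t_prop = 7·0.0193939 + 4·0.000157143 = 0.1364 ms.

0.1364 ms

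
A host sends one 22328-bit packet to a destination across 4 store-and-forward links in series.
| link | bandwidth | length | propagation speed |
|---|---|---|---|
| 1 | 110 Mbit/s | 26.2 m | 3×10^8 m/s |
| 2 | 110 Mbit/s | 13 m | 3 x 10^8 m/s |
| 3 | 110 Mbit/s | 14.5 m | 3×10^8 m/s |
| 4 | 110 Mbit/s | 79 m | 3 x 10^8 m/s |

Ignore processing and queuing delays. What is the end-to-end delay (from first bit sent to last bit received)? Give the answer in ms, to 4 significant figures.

Transmission delay per hop = L/R = 22328/110000000 = 0.202982 ms; 4 hops → 0.811927 ms.
Propagation delays (d/s per hop): 8.73333e-05, 4.33333e-05, 4.83333e-05, 0.000263333 ms; sum = 0.000442333 ms.
End-to-end = 0.8124 ms.

0.8124 ms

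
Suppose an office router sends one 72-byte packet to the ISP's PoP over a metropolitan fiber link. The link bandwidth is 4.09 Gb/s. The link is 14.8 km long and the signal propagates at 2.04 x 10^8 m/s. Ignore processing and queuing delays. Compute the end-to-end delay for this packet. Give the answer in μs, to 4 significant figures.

72.69 μs

L = 72 × 8 = 576 bits.
Transmission delay = L/R = 576 / 4090000000 = 0.140831 μs.
Propagation delay = d/s = 14800 m / 204000000 m/s = 72.549 μs.
Total = 72.69 μs.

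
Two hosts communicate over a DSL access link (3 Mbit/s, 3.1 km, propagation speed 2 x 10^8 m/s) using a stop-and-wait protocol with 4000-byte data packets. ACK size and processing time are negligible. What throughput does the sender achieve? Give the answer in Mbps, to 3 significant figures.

t_tx = L/R = 32000/3000000 = 0.0106667 s.
t_prop = 3100/200000000 = 1.55e-05 s; RTT = 3.1e-05 s.
Cycle = t_tx + RTT = 0.0106977 s.
Throughput = L / cycle = 32000 / 0.0106977 = 2.99 Mbps.

2.99 Mbps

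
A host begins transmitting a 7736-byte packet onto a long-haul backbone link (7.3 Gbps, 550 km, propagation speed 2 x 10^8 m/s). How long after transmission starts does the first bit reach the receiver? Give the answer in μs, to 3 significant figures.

First bit experiences only propagation delay: d/s = 550000/200000000 = 2750 μs.

2750 μs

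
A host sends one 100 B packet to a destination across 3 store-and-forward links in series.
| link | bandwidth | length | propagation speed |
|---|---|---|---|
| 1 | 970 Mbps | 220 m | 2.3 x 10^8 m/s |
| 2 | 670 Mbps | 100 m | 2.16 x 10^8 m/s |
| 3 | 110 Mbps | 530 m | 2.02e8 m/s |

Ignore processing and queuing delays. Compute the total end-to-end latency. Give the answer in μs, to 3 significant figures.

13.3 μs

L = 100 × 8 = 800 bits.
Transmission delays (L/R per hop): 0.824742, 1.19403, 7.27273 μs; sum = 9.2915 μs.
Propagation delays (d/s per hop): 0.956522, 0.462963, 2.62376 μs; sum = 4.04325 μs.
End-to-end = 13.3 μs.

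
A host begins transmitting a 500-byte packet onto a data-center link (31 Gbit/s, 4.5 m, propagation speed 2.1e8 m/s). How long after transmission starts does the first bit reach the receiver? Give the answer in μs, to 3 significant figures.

First bit experiences only propagation delay: d/s = 4.5/210000000 = 0.0214 μs.

0.0214 μs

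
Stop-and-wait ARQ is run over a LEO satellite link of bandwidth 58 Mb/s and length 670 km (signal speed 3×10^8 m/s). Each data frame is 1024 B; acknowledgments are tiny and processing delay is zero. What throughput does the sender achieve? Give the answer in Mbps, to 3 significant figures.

1.78 Mbps

t_tx = L/R = 8192/58000000 = 0.000141241 s.
t_prop = 670000/300000000 = 0.00223333 s; RTT = 0.00446667 s.
Cycle = t_tx + RTT = 0.00460791 s.
Throughput = L / cycle = 8192 / 0.00460791 = 1.78 Mbps.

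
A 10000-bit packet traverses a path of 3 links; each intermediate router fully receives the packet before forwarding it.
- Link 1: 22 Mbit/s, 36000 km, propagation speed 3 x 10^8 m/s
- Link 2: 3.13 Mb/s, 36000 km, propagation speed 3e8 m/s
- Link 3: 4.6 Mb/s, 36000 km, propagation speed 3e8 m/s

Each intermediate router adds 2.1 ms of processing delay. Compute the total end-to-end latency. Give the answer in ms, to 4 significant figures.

370.0 ms

Transmission delays (L/R per hop): 0.454545, 3.19489, 2.17391 ms; sum = 5.82335 ms.
Propagation delays (d/s per hop): 120, 120, 120 ms; sum = 360 ms.
Processing at 2 router(s): 2 × 2.1 ms = 4.2 ms.
End-to-end = 370.0 ms.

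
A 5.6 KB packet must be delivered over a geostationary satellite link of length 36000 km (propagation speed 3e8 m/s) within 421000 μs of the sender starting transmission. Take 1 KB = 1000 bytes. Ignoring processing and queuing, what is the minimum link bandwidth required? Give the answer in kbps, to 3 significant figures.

L = 44800 bits.
Propagation delay = 36000000 / 300000000 = 120000 μs.
Transmission budget = 421000 − 120000 = 301000 μs.
R ≥ L / t_tx = 44800 bits / 0.301 s = 149 kbps.

149 kbps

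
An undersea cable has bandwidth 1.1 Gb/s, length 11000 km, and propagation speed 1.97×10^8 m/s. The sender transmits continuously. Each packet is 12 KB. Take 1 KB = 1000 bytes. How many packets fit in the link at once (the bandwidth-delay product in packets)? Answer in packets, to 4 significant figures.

Propagation delay = 11000000 / 197000000 = 0.0558376 s.
BDP = R × t_prop = 1100000000 × 0.0558376 = 61421300 bits.
In packets of 96000 bits: 639.8 packets.

639.8 packets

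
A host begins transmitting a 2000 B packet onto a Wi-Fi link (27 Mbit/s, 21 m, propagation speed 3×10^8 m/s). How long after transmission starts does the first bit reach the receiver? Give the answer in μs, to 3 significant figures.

First bit experiences only propagation delay: d/s = 21/300000000 = 0.0700 μs.

0.0700 μs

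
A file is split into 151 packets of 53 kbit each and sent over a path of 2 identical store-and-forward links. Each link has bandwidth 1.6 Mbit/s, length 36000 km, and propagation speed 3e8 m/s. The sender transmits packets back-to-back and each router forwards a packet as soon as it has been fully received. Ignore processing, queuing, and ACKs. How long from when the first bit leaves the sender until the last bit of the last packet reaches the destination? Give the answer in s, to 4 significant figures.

5.275 s

Per-hop transmission t_tx = L/R = 53000/1600000 = 0.033125 s.
Per-hop propagation t_prop = 36000000/300000000 = 0.12 s.
Pipeline fill: first packet needs 2·t_tx to clear all hops; remaining 150 packets each add one t_tx.
Total = (2+151-1)·t_tx + 2·t_prop = 152·0.033125 + 2·0.12 = 5.275 s.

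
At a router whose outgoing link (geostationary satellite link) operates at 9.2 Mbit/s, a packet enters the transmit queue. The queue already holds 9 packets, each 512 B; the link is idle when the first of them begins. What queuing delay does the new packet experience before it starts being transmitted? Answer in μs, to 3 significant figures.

Each queued packet: L/R = 4096/9200000 = 445.217 μs.
9 queued → 4006.96 μs.
Queuing delay = 4010 μs.

4010 μs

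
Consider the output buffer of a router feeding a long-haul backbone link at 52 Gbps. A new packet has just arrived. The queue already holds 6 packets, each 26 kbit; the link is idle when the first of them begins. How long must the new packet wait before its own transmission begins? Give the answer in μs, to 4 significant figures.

3.000 μs

Each queued packet: L/R = 26000/52000000000 = 0.5 μs.
6 queued → 3 μs.
Queuing delay = 3.000 μs.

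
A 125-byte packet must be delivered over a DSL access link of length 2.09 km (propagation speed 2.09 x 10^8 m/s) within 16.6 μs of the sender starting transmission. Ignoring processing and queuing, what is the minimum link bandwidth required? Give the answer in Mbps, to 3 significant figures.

152 Mbps

L = 1000 bits.
Propagation delay = 2090 / 209000000 = 10 μs.
Transmission budget = 16.6 − 10 = 6.6 μs.
R ≥ L / t_tx = 1000 bits / 6.6e-06 s = 152 Mbps.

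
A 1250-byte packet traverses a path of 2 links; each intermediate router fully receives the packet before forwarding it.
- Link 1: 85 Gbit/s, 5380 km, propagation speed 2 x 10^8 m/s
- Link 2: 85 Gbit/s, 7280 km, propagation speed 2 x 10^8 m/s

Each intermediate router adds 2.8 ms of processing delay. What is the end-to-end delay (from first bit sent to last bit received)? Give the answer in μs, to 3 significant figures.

66100 μs

L = 1250 × 8 = 10000 bits.
Transmission delay per hop = L/R = 10000/85000000000 = 0.117647 μs; 2 hops → 0.235294 μs.
Propagation delays (d/s per hop): 26900, 36400 μs; sum = 63300 μs.
Processing at 1 router(s): 1 × 2.8 ms = 2800 μs.
End-to-end = 66100 μs.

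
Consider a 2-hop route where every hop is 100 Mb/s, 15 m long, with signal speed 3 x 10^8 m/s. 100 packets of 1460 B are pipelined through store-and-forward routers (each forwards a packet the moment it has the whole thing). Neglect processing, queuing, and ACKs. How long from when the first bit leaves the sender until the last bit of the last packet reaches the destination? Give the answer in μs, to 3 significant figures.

Per-hop transmission t_tx = L/R = 11680/100000000 = 116.8 μs.
Per-hop propagation t_prop = 15/300000000 = 0.05 μs.
Pipeline fill: first packet needs 2·t_tx to clear all hops; remaining 99 packets each add one t_tx.
Total = (2+100-1)·t_tx + 2·t_prop = 101·116.8 + 2·0.05 = 11800 μs.

11800 μs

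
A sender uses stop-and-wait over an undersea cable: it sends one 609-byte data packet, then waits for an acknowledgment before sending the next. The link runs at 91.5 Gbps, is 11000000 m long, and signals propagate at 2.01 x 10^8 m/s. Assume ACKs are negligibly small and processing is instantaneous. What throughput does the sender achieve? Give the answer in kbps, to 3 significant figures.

t_tx = L/R = 4872/91500000000 = 5.32459e-08 s.
t_prop = 11000000/2.01e+08 = 0.0547264 s; RTT = 0.109453 s.
Cycle = t_tx + RTT = 0.109453 s.
Throughput = L / cycle = 4872 / 0.109453 = 44.5 kbps.

44.5 kbps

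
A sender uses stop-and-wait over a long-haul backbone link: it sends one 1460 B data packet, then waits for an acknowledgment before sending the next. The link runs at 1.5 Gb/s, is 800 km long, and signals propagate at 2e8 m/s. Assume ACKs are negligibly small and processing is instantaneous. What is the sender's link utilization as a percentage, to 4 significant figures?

t_tx = L/R = 11680/1500000000 = 7.78667e-06 s.
t_prop = 800000/200000000 = 0.004 s; RTT = 0.008 s.
Cycle = t_tx + RTT = 0.00800779 s.
Utilization = t_tx / cycle = 7.78667e-06/0.00800779 = 0.09724 %.

0.09724 %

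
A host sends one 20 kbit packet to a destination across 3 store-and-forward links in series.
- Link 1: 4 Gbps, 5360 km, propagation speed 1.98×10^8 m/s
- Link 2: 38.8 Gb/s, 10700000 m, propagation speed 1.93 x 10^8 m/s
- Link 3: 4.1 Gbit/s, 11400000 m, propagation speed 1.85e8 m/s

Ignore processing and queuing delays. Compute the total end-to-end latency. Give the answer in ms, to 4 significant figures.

144.1 ms

L = 20000 bits.
Transmission delays (L/R per hop): 0.005, 0.000515464, 0.00487805 ms; sum = 0.0103935 ms.
Propagation delays (d/s per hop): 27.0707, 55.4404, 61.6216 ms; sum = 144.133 ms.
End-to-end = 144.1 ms.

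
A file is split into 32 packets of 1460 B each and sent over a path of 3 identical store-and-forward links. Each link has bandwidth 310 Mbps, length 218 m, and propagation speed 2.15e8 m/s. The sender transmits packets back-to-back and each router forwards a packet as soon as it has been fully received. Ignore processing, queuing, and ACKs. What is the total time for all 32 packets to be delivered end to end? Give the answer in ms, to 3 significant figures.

Per-hop transmission t_tx = L/R = 11680/310000000 = 0.0376774 ms.
Per-hop propagation t_prop = 218/215000000 = 0.00101395 ms.
Pipeline fill: first packet needs 3·t_tx to clear all hops; remaining 31 packets each add one t_tx.
Total = (3+32-1)·t_tx + 3·t_prop = 34·0.0376774 + 3·0.00101395 = 1.28 ms.

1.28 ms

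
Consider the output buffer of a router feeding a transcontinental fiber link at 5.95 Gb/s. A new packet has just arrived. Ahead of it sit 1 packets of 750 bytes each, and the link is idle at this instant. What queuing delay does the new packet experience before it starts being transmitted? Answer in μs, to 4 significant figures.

1.008 μs

Each queued packet: L/R = 6000/5950000000 = 1.0084 μs.
1 queued → 1.0084 μs.
Queuing delay = 1.008 μs.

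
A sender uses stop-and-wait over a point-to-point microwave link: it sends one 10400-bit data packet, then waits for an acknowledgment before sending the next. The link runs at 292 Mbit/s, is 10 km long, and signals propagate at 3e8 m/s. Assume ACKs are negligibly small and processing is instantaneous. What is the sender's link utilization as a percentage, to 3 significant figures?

34.8 %

t_tx = L/R = 10400/292000000 = 3.56164e-05 s.
t_prop = 10000/300000000 = 3.33333e-05 s; RTT = 6.66667e-05 s.
Cycle = t_tx + RTT = 0.000102283 s.
Utilization = t_tx / cycle = 3.56164e-05/0.000102283 = 34.8 %.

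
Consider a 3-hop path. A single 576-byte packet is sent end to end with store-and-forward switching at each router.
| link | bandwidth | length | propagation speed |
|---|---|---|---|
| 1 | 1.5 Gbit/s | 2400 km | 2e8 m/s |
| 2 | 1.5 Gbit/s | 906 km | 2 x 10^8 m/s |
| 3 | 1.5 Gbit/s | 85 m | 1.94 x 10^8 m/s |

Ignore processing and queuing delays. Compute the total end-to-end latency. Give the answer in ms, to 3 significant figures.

L = 576 × 8 = 4608 bits.
Transmission delay per hop = L/R = 4608/1500000000 = 0.003072 ms; 3 hops → 0.009216 ms.
Propagation delays (d/s per hop): 12, 4.53, 0.000438144 ms; sum = 16.5304 ms.
End-to-end = 16.5 ms.

16.5 ms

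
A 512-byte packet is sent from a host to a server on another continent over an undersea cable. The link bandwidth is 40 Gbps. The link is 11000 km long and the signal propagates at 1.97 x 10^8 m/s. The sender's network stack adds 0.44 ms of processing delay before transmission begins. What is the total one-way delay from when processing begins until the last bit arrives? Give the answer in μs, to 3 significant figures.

56300 μs

L = 512 × 8 = 4096 bits.
Transmission delay = L/R = 4096 / 40000000000 = 0.1024 μs.
Propagation delay = d/s = 11000000 m / 197000000 m/s = 55837.6 μs.
Plus processing delay 0.44 ms = 440 μs.
Total = 56300 μs.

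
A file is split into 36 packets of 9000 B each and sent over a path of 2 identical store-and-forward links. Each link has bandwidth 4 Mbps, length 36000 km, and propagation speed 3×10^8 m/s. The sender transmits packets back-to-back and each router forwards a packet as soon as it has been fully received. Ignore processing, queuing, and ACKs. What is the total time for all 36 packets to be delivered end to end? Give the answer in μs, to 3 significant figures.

Per-hop transmission t_tx = L/R = 72000/4000000 = 18000 μs.
Per-hop propagation t_prop = 36000000/300000000 = 120000 μs.
Pipeline fill: first packet needs 2·t_tx to clear all hops; remaining 35 packets each add one t_tx.
Total = (2+36-1)·t_tx + 2·t_prop = 37·18000 + 2·120000 = 906000 μs.

906000 μs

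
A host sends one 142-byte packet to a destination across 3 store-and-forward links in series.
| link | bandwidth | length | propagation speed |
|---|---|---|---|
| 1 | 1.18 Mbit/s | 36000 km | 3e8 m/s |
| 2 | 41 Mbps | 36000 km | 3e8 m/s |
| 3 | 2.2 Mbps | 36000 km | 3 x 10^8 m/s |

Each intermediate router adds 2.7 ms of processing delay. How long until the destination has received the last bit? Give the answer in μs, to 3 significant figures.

367000 μs

L = 142 × 8 = 1136 bits.
Transmission delays (L/R per hop): 962.712, 27.7073, 516.364 μs; sum = 1506.78 μs.
Propagation delays (d/s per hop): 120000, 120000, 120000 μs; sum = 360000 μs.
Processing at 2 router(s): 2 × 2.7 ms = 5400 μs.
End-to-end = 367000 μs.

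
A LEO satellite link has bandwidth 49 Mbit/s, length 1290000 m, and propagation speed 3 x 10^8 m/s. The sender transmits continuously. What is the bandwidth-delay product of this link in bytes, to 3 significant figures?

Propagation delay = 1290000 / 300000000 = 0.0043 s.
BDP = R × t_prop = 49000000 × 0.0043 = 210700 bits.
In bytes: 210700/8 = 26300 bytes.

26300 bytes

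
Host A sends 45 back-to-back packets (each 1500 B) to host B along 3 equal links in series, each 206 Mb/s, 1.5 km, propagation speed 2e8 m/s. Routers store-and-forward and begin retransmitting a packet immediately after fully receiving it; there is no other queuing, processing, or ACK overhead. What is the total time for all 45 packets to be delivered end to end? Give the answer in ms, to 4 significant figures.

Per-hop transmission t_tx = L/R = 12000/206000000 = 0.0582524 ms.
Per-hop propagation t_prop = 1500/200000000 = 0.0075 ms.
Pipeline fill: first packet needs 3·t_tx to clear all hops; remaining 44 packets each add one t_tx.
Total = (3+45-1)·t_tx + 3·t_prop = 47·0.0582524 + 3·0.0075 = 2.760 ms.

2.760 ms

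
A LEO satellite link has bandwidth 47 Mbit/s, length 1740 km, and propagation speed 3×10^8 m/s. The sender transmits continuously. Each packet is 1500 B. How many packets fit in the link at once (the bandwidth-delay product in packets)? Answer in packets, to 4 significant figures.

22.72 packets

Propagation delay = 1740000 / 300000000 = 0.0058 s.
BDP = R × t_prop = 47000000 × 0.0058 = 272600 bits.
In packets of 12000 bits: 22.72 packets.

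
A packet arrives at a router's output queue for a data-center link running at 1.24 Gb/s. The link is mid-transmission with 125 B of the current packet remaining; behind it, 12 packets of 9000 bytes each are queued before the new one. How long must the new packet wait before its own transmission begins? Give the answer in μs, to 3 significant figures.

Each queued packet: L/R = 72000/1240000000 = 58.0645 μs.
12 queued → 696.774 μs.
Plus remaining 1000 bits of current packet: 0.806452 μs.
Queuing delay = 698 μs.

698 μs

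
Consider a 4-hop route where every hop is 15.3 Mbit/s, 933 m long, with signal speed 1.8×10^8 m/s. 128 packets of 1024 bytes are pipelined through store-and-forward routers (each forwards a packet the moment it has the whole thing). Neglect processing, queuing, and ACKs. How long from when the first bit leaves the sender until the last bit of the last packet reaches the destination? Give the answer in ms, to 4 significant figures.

Per-hop transmission t_tx = L/R = 8192/15300000 = 0.535425 ms.
Per-hop propagation t_prop = 933/180000000 = 0.00518333 ms.
Pipeline fill: first packet needs 4·t_tx to clear all hops; remaining 127 packets each add one t_tx.
Total = (4+128-1)·t_tx + 4·t_prop = 131·0.535425 + 4·0.00518333 = 70.16 ms.

70.16 ms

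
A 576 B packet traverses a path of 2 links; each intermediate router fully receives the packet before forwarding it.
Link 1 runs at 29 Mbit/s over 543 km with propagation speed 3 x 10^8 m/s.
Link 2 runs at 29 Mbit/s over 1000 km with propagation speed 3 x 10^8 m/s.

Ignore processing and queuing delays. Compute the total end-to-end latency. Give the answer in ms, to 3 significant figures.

5.46 ms

L = 576 × 8 = 4608 bits.
Transmission delay per hop = L/R = 4608/29000000 = 0.158897 ms; 2 hops → 0.317793 ms.
Propagation delays (d/s per hop): 1.81, 3.33333 ms; sum = 5.14333 ms.
End-to-end = 5.46 ms.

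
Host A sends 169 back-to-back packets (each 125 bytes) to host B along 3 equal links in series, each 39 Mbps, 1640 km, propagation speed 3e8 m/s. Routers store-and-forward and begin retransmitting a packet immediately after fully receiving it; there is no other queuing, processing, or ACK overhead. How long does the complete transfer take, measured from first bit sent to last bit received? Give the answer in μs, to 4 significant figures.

Per-hop transmission t_tx = L/R = 1000/39000000 = 25.641 μs.
Per-hop propagation t_prop = 1640000/300000000 = 5466.67 μs.
Pipeline fill: first packet needs 3·t_tx to clear all hops; remaining 168 packets each add one t_tx.
Total = (3+169-1)·t_tx + 3·t_prop = 171·25.641 + 3·5466.67 = 20780 μs.

20780 μs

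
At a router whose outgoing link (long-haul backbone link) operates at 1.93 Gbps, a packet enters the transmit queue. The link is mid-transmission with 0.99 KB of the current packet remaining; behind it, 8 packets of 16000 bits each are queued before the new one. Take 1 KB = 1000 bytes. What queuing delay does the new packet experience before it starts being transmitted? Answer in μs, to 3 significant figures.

70.4 μs

Each queued packet: L/R = 16000/1930000000 = 8.29016 μs.
8 queued → 66.3212 μs.
Plus remaining 7920 bits of current packet: 4.10363 μs.
Queuing delay = 70.4 μs.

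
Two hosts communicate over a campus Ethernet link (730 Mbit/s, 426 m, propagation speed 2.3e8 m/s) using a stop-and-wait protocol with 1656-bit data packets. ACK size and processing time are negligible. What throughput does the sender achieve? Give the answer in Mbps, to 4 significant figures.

277.3 Mbps

t_tx = L/R = 1656/730000000 = 2.26849e-06 s.
t_prop = 426/2.3e+08 = 1.85217e-06 s; RTT = 3.70435e-06 s.
Cycle = t_tx + RTT = 5.97284e-06 s.
Throughput = L / cycle = 1656 / 5.97284e-06 = 277.3 Mbps.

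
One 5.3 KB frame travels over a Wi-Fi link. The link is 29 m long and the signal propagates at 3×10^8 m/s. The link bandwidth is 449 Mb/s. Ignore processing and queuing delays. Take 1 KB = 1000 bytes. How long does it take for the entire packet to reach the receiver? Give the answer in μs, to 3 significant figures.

94.5 μs

L = 42400 bits.
Transmission delay = L/R = 42400 / 449000000 = 94.4321 μs.
Propagation delay = d/s = 29 m / 300000000 m/s = 0.0966667 μs.
Total = 94.5 μs.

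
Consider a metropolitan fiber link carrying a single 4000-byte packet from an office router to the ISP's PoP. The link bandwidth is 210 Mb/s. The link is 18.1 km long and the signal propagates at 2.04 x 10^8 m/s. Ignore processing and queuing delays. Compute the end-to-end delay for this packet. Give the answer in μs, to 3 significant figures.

241 μs

L = 4000 × 8 = 32000 bits.
Transmission delay = L/R = 32000 / 210000000 = 152.381 μs.
Propagation delay = d/s = 18100 m / 204000000 m/s = 88.7255 μs.
Total = 241 μs.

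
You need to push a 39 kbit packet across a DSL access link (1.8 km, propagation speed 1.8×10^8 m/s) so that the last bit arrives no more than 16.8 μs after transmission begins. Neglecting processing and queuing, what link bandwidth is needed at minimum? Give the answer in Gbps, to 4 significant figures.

Propagation delay = 1800 / 180000000 = 10 μs.
Transmission budget = 16.8 − 10 = 6.8 μs.
R ≥ L / t_tx = 39000 bits / 6.8e-06 s = 5.735 Gbps.

5.735 Gbps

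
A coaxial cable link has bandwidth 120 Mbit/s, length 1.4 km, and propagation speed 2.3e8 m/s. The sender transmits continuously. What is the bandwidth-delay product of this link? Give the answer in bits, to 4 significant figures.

730.4 bits

Propagation delay = 1400 / 2.3e+08 = 6.08696e-06 s.
BDP = R × t_prop = 120000000 × 6.08696e-06 = 730.435 bits.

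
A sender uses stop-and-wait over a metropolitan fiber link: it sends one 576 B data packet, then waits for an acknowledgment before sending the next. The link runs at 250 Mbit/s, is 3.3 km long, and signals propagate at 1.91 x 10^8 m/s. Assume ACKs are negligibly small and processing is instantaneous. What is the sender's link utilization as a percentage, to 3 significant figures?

t_tx = L/R = 4608/250000000 = 1.8432e-05 s.
t_prop = 3300/191000000 = 1.72775e-05 s; RTT = 3.4555e-05 s.
Cycle = t_tx + RTT = 5.2987e-05 s.
Utilization = t_tx / cycle = 1.8432e-05/5.2987e-05 = 34.8 %.

34.8 %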